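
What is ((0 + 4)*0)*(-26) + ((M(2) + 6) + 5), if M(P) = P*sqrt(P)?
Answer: 11 + 2*sqrt(2) ≈ 13.828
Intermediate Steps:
M(P) = P**(3/2)
((0 + 4)*0)*(-26) + ((M(2) + 6) + 5) = ((0 + 4)*0)*(-26) + ((2**(3/2) + 6) + 5) = (4*0)*(-26) + ((2*sqrt(2) + 6) + 5) = 0*(-26) + ((6 + 2*sqrt(2)) + 5) = 0 + (11 + 2*sqrt(2)) = 11 + 2*sqrt(2)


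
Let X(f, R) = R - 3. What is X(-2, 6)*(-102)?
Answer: -306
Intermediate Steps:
X(f, R) = -3 + R
X(-2, 6)*(-102) = (-3 + 6)*(-102) = 3*(-102) = -306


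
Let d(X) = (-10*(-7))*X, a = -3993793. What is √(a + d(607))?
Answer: I*√3951303 ≈ 1987.8*I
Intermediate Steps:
d(X) = 70*X
√(a + d(607)) = √(-3993793 + 70*607) = √(-3993793 + 42490) = √(-3951303) = I*√3951303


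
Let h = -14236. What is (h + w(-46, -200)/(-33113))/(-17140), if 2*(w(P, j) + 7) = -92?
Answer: 94279323/113511364 ≈ 0.83057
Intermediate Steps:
w(P, j) = -53 (w(P, j) = -7 + (½)*(-92) = -7 - 46 = -53)
(h + w(-46, -200)/(-33113))/(-17140) = (-14236 - 53/(-33113))/(-17140) = (-14236 - 53*(-1/33113))*(-1/17140) = (-14236 + 53/33113)*(-1/17140) = -471396615/33113*(-1/17140) = 94279323/113511364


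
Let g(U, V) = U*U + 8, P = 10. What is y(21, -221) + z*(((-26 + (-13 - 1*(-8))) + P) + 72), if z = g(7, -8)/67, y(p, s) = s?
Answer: -11900/67 ≈ -177.61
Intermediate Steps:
g(U, V) = 8 + U² (g(U, V) = U² + 8 = 8 + U²)
z = 57/67 (z = (8 + 7²)/67 = (8 + 49)*(1/67) = 57*(1/67) = 57/67 ≈ 0.85075)
y(21, -221) + z*(((-26 + (-13 - 1*(-8))) + P) + 72) = -221 + 57*(((-26 + (-13 - 1*(-8))) + 10) + 72)/67 = -221 + 57*(((-26 + (-13 + 8)) + 10) + 72)/67 = -221 + 57*(((-26 - 5) + 10) + 72)/67 = -221 + 57*((-31 + 10) + 72)/67 = -221 + 57*(-21 + 72)/67 = -221 + (57/67)*51 = -221 + 2907/67 = -11900/67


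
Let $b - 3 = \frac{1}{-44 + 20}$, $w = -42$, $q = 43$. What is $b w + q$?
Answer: $- \frac{325}{4} \approx -81.25$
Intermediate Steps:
$b = \frac{71}{24}$ ($b = 3 + \frac{1}{-44 + 20} = 3 + \frac{1}{-24} = 3 - \frac{1}{24} = \frac{71}{24} \approx 2.9583$)
$b w + q = \frac{71}{24} \left(-42\right) + 43 = - \frac{497}{4} + 43 = - \frac{325}{4}$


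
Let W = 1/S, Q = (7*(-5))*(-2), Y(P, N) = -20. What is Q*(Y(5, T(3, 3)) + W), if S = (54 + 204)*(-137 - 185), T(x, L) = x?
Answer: -8307605/5934 ≈ -1400.0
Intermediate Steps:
Q = 70 (Q = -35*(-2) = 70)
S = -83076 (S = 258*(-322) = -83076)
W = -1/83076 (W = 1/(-83076) = -1/83076 ≈ -1.2037e-5)
Q*(Y(5, T(3, 3)) + W) = 70*(-20 - 1/83076) = 70*(-1661521/83076) = -8307605/5934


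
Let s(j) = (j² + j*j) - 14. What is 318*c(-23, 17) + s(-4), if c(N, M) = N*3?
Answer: -21924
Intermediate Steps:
c(N, M) = 3*N
s(j) = -14 + 2*j² (s(j) = (j² + j²) - 14 = 2*j² - 14 = -14 + 2*j²)
318*c(-23, 17) + s(-4) = 318*(3*(-23)) + (-14 + 2*(-4)²) = 318*(-69) + (-14 + 2*16) = -21942 + (-14 + 32) = -21942 + 18 = -21924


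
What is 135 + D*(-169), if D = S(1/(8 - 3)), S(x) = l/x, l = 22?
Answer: -18455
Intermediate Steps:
S(x) = 22/x
D = 110 (D = 22/(1/(8 - 3)) = 22/(1/5) = 22/(⅕) = 22*5 = 110)
135 + D*(-169) = 135 + 110*(-169) = 135 - 18590 = -18455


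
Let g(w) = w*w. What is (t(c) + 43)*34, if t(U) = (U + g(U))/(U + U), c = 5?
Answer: 1564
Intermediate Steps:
g(w) = w**2
t(U) = (U + U**2)/(2*U) (t(U) = (U + U**2)/(U + U) = (U + U**2)/((2*U)) = (U + U**2)*(1/(2*U)) = (U + U**2)/(2*U))
(t(c) + 43)*34 = ((1/2 + (1/2)*5) + 43)*34 = ((1/2 + 5/2) + 43)*34 = (3 + 43)*34 = 46*34 = 1564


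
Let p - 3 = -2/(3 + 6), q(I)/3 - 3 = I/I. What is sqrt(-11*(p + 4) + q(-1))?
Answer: I*sqrt(563)/3 ≈ 7.9092*I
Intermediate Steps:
q(I) = 12 (q(I) = 9 + 3*(I/I) = 9 + 3*1 = 9 + 3 = 12)
p = 25/9 (p = 3 - 2/(3 + 6) = 3 - 2/9 = 25/9 ≈ 2.7778)
sqrt(-11*(p + 4) + q(-1)) = sqrt(-11*(25/9 + 4) + 12) = sqrt(-11*61/9 + 12) = sqrt(-671/9 + 12) = sqrt(-563/9) = I*sqrt(563)/3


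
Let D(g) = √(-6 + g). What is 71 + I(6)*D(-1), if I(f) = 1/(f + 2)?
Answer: 71 + I*√7/8 ≈ 71.0 + 0.33072*I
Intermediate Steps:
I(f) = 1/(2 + f)
71 + I(6)*D(-1) = 71 + √(-6 - 1)/(2 + 6) = 71 + √(-7)/8 = 71 + (I*√7)/8 = 71 + I*√7/8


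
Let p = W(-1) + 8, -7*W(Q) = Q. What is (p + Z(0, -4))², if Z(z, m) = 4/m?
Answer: 2500/49 ≈ 51.020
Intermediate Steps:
W(Q) = -Q/7
p = 57/7 (p = -⅐*(-1) + 8 = ⅐ + 8 = 57/7 ≈ 8.1429)
(p + Z(0, -4))² = (57/7 + 4/(-4))² = (57/7 + 4*(-¼))² = (57/7 - 1)² = (50/7)² = 2500/49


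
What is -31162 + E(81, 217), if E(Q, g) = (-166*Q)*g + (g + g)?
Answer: -2948510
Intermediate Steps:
E(Q, g) = 2*g - 166*Q*g (E(Q, g) = -166*Q*g + 2*g = 2*g - 166*Q*g)
-31162 + E(81, 217) = -31162 + 2*217*(1 - 83*81) = -31162 + 2*217*(1 - 6723) = -31162 + 2*217*(-6722) = -31162 - 2917348 = -2948510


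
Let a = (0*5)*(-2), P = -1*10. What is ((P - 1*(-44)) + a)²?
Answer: 1156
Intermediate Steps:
P = -10
a = 0 (a = 0*(-2) = 0)
((P - 1*(-44)) + a)² = ((-10 - 1*(-44)) + 0)² = ((-10 + 44) + 0)² = (34 + 0)² = 34² = 1156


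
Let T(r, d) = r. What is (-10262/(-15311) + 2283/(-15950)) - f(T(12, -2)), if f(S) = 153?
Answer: -37235474963/244210450 ≈ -152.47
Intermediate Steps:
(-10262/(-15311) + 2283/(-15950)) - f(T(12, -2)) = (-10262/(-15311) + 2283/(-15950)) - 1*153 = (-10262*(-1/15311) + 2283*(-1/15950)) - 153 = (10262/15311 - 2283/15950) - 153 = 128723887/244210450 - 153 = -37235474963/244210450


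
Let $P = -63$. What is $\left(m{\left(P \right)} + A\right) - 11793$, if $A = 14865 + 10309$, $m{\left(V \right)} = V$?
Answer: $13318$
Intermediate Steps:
$A = 25174$
$\left(m{\left(P \right)} + A\right) - 11793 = \left(-63 + 25174\right) - 11793 = 25111 - 11793 = 13318$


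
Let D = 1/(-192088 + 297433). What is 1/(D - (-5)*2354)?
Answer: 105345/1239910651 ≈ 8.4962e-5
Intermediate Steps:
D = 1/105345 ≈ 9.4926e-6
1/(D - (-5)*2354) = 1/(1/105345 - (-5)*2354) = 1/(1/105345 - 1*(-11770)) = 1/(1/105345 + 11770) = 1/(1239910651/105345) = 105345/1239910651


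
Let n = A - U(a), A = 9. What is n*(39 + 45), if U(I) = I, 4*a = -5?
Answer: 861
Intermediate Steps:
a = -5/4 (a = (¼)*(-5) = -5/4 ≈ -1.2500)
n = 41/4 (n = 9 - 1*(-5/4) = 9 + 5/4 = 41/4 ≈ 10.250)
n*(39 + 45) = 41*(39 + 45)/4 = (41/4)*84 = 861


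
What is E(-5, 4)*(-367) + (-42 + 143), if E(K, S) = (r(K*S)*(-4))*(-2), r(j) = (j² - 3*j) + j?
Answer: -1291739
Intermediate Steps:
r(j) = j² - 2*j
E(K, S) = 8*K*S*(-2 + K*S) (E(K, S) = (((K*S)*(-2 + K*S))*(-4))*(-2) = ((K*S*(-2 + K*S))*(-4))*(-2) = -4*K*S*(-2 + K*S)*(-2) = 8*K*S*(-2 + K*S))
E(-5, 4)*(-367) + (-42 + 143) = (8*(-5)*4*(-2 - 5*4))*(-367) + (-42 + 143) = (8*(-5)*4*(-2 - 20))*(-367) + 101 = (8*(-5)*4*(-22))*(-367) + 101 = 3520*(-367) + 101 = -1291840 + 101 = -1291739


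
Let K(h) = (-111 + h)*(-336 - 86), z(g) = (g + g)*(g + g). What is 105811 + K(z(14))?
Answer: -178195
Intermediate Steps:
z(g) = 4*g**2 (z(g) = (2*g)*(2*g) = 4*g**2)
K(h) = 46842 - 422*h (K(h) = (-111 + h)*(-422) = 46842 - 422*h)
105811 + K(z(14)) = 105811 + (46842 - 1688*14**2) = 105811 + (46842 - 1688*196) = 105811 + (46842 - 422*784) = 105811 + (46842 - 330848) = 105811 - 284006 = -178195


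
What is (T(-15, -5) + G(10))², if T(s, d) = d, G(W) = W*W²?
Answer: 990025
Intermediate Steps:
G(W) = W³
(T(-15, -5) + G(10))² = (-5 + 10³)² = (-5 + 1000)² = 995² = 990025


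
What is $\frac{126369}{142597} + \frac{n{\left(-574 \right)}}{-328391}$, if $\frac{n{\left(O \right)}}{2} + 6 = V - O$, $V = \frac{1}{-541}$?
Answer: $\frac{3194717266323}{3619102306001} \approx 0.88274$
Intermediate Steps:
$V = - \frac{1}{541} \approx -0.0018484$
$n{\left(O \right)} = - \frac{6494}{541} - 2 O$ ($n{\left(O \right)} = -12 + 2 \left(- \frac{1}{541} - O\right) = -12 - \left(\frac{2}{541} + 2 O\right) = - \frac{6494}{541} - 2 O$)
$\frac{126369}{142597} + \frac{n{\left(-574 \right)}}{-328391} = \frac{126369}{142597} + \frac{- \frac{6494}{541} - -1148}{-328391} = 126369 \cdot \frac{1}{142597} + \left(- \frac{6494}{541} + 1148\right) \left(- \frac{1}{328391}\right) = \frac{126369}{142597} + \frac{614574}{541} \left(- \frac{1}{328391}\right) = \frac{126369}{142597} - \frac{614574}{177659531} = \frac{3194717266323}{3619102306001}$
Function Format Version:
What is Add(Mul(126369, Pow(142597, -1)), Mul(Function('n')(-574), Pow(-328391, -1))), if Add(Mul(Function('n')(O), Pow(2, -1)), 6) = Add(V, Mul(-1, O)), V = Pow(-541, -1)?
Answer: Rational(3194717266323, 3619102306001) ≈ 0.88274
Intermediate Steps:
V = Rational(-1, 541) ≈ -0.0018484
Function('n')(O) = Add(Rational(-6494, 541), Mul(-2, O)) (Function('n')(O) = Add(-12, Mul(2, Add(Rational(-1, 541), Mul(-1, O)))) = Add(-12, Add(Rational(-2, 541), Mul(-2, O))) = Add(Rational(-6494, 541), Mul(-2, O)))
Add(Mul(126369, Pow(142597, -1)), Mul(Function('n')(-574), Pow(-328391, -1))) = Add(Mul(126369, Pow(142597, -1)), Mul(Add(Rational(-6494, 541), Mul(-2, -574)), Pow(-328391, -1))) = Add(Mul(126369, Rational(1, 142597)), Mul(Add(Rational(-6494, 541), 1148), Rational(-1, 328391))) = Add(Rational(126369, 142597), Mul(Rational(614574, 541), Rational(-1, 328391))) = Add(Rational(126369, 142597), Rational(-614574, 177659531)) = Rational(3194717266323, 3619102306001)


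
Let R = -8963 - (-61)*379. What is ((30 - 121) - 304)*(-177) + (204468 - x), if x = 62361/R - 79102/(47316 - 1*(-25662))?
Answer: 141727608372199/516538284 ≈ 2.7438e+5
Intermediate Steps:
R = 14156 (R = -8963 - 1*(-23119) = -8963 + 23119 = 14156)
x = 1715606573/516538284 (x = 62361/14156 - 79102/(47316 - 1*(-25662)) = 62361*(1/14156) - 79102/(47316 + 25662) = 62361/14156 - 79102/72978 = 62361/14156 - 79102*1/72978 = 62361/14156 - 39551/36489 = 1715606573/516538284 ≈ 3.3214)
((30 - 121) - 304)*(-177) + (204468 - x) = ((30 - 121) - 304)*(-177) + (204468 - 1*1715606573/516538284) = (-91 - 304)*(-177) + (204468 - 1715606573/516538284) = -395*(-177) + 105613834246339/516538284 = 69915 + 105613834246339/516538284 = 141727608372199/516538284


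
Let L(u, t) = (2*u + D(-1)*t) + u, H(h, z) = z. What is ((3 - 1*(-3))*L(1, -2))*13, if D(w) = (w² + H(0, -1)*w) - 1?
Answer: 78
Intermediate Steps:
D(w) = -1 + w² - w (D(w) = (w² - w) - 1 = -1 + w² - w)
L(u, t) = t + 3*u (L(u, t) = (2*u + (-1 + (-1)² - 1*(-1))*t) + u = (2*u + (-1 + 1 + 1)*t) + u = (2*u + 1*t) + u = (2*u + t) + u = (t + 2*u) + u = t + 3*u)
((3 - 1*(-3))*L(1, -2))*13 = ((3 - 1*(-3))*(-2 + 3*1))*13 = ((3 + 3)*(-2 + 3))*13 = (6*1)*13 = 6*13 = 78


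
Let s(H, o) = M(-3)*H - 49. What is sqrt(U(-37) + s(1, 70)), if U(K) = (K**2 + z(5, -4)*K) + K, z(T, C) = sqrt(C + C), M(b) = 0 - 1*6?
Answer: sqrt(1277 - 74*I*sqrt(2)) ≈ 35.765 - 1.463*I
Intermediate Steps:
M(b) = -6 (M(b) = 0 - 6 = -6)
z(T, C) = sqrt(2)*sqrt(C) (z(T, C) = sqrt(2*C) = sqrt(2)*sqrt(C))
s(H, o) = -49 - 6*H (s(H, o) = -6*H - 49 = -49 - 6*H)
U(K) = K + K**2 + 2*I*K*sqrt(2) (U(K) = (K**2 + (sqrt(2)*sqrt(-4))*K) + K = (K**2 + (sqrt(2)*(2*I))*K) + K = (K**2 + (2*I*sqrt(2))*K) + K = (K**2 + 2*I*K*sqrt(2)) + K = K + K**2 + 2*I*K*sqrt(2))
sqrt(U(-37) + s(1, 70)) = sqrt(-37*(1 - 37 + 2*I*sqrt(2)) + (-49 - 6*1)) = sqrt(-37*(-36 + 2*I*sqrt(2)) + (-49 - 6)) = sqrt((1332 - 74*I*sqrt(2)) - 55) = sqrt(1277 - 74*I*sqrt(2))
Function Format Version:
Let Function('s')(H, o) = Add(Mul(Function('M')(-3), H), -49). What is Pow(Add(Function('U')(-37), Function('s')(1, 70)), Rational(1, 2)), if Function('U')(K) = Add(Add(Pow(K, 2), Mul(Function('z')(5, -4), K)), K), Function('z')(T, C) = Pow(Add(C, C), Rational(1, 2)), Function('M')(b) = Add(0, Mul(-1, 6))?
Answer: Pow(Add(1277, Mul(-74, I, Pow(2, Rational(1, 2)))), Rational(1, 2)) ≈ Add(35.765, Mul(-1.4630, I))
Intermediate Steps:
Function('M')(b) = -6 (Function('M')(b) = Add(0, -6) = -6)
Function('z')(T, C) = Mul(Pow(2, Rational(1, 2)), Pow(C, Rational(1, 2))) (Function('z')(T, C) = Pow(Mul(2, C), Rational(1, 2)) = Mul(Pow(2, Rational(1, 2)), Pow(C, Rational(1, 2))))
Function('s')(H, o) = Add(-49, Mul(-6, H)) (Function('s')(H, o) = Add(Mul(-6, H), -49) = Add(-49, Mul(-6, H)))
Function('U')(K) = Add(K, Pow(K, 2), Mul(2, I, K, Pow(2, Rational(1, 2)))) (Function('U')(K) = Add(Add(Pow(K, 2), Mul(Mul(Pow(2, Rational(1, 2)), Pow(-4, Rational(1, 2))), K)), K) = Add(Add(Pow(K, 2), Mul(Mul(Pow(2, Rational(1, 2)), Mul(2, I)), K)), K) = Add(Add(Pow(K, 2), Mul(Mul(2, I, Pow(2, Rational(1, 2))), K)), K) = Add(Add(Pow(K, 2), Mul(2, I, K, Pow(2, Rational(1, 2)))), K) = Add(K, Pow(K, 2), Mul(2, I, K, Pow(2, Rational(1, 2)))))
Pow(Add(Function('U')(-37), Function('s')(1, 70)), Rational(1, 2)) = Pow(Add(Mul(-37, Add(1, -37, Mul(2, I, Pow(2, Rational(1, 2))))), Add(-49, Mul(-6, 1))), Rational(1, 2)) = Pow(Add(Mul(-37, Add(-36, Mul(2, I, Pow(2, Rational(1, 2))))), Add(-49, -6)), Rational(1, 2)) = Pow(Add(Add(1332, Mul(-74, I, Pow(2, Rational(1, 2)))), -55), Rational(1, 2)) = Pow(Add(1277, Mul(-74, I, Pow(2, Rational(1, 2)))), Rational(1, 2))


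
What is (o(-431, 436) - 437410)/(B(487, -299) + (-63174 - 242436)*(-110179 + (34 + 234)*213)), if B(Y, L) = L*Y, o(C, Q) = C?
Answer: -437841/16226217337 ≈ -2.6984e-5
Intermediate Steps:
(o(-431, 436) - 437410)/(B(487, -299) + (-63174 - 242436)*(-110179 + (34 + 234)*213)) = (-431 - 437410)/(-299*487 + (-63174 - 242436)*(-110179 + (34 + 234)*213)) = -437841/(-145613 - 305610*(-110179 + 268*213)) = -437841/(-145613 - 305610*(-110179 + 57084)) = -437841/(-145613 - 305610*(-53095)) = -437841/(-145613 + 16226362950) = -437841/16226217337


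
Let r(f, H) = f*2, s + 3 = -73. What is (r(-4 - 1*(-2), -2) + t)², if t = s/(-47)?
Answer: 12544/2209 ≈ 5.6786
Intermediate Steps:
s = -76 (s = -3 - 73 = -76)
t = 76/47 (t = -76/(-47) = -76*(-1/47) = 76/47 ≈ 1.6170)
r(f, H) = 2*f
(r(-4 - 1*(-2), -2) + t)² = (2*(-4 - 1*(-2)) + 76/47)² = (2*(-4 + 2) + 76/47)² = (2*(-2) + 76/47)² = (-4 + 76/47)² = (-112/47)² = 12544/2209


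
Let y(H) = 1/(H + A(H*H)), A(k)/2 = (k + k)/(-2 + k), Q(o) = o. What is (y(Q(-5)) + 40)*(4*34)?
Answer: 78472/15 ≈ 5231.5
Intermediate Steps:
A(k) = 4*k/(-2 + k) (A(k) = 2*((k + k)/(-2 + k)) = 2*((2*k)/(-2 + k)) = 2*(2*k/(-2 + k)) = 4*k/(-2 + k))
y(H) = 1/(H + 4*H²/(-2 + H²)) (y(H) = 1/(H + 4*(H*H)/(-2 + H*H)) = 1/(H + 4*H²/(-2 + H²)))
(y(Q(-5)) + 40)*(4*34) = ((-2 + (-5)²)/((-5)*(-2 + (-5)² + 4*(-5))) + 40)*(4*34) = (-(-2 + 25)/(5*(-2 + 25 - 20)) + 40)*136 = (-⅕*23/3 + 40)*136 = (-⅕*⅓*23 + 40)*136 = (-23/15 + 40)*136 = (577/15)*136 = 78472/15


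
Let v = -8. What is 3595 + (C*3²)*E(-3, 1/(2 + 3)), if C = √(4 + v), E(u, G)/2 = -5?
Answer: 3595 - 180*I ≈ 3595.0 - 180.0*I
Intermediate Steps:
E(u, G) = -10 (E(u, G) = 2*(-5) = -10)
C = 2*I (C = √(4 - 8) = √(-4) = 2*I ≈ 2.0*I)
3595 + (C*3²)*E(-3, 1/(2 + 3)) = 3595 + ((2*I)*3²)*(-10) = 3595 + ((2*I)*9)*(-10) = 3595 + (18*I)*(-10) = 3595 - 180*I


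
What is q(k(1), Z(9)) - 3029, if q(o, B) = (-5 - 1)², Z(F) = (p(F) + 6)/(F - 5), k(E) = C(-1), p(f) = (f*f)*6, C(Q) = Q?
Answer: -2993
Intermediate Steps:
p(f) = 6*f² (p(f) = f²*6 = 6*f²)
k(E) = -1
Z(F) = (6 + 6*F²)/(-5 + F) (Z(F) = (6*F² + 6)/(F - 5) = (6 + 6*F²)/(-5 + F))
q(o, B) = 36 (q(o, B) = (-6)² = 36)
q(k(1), Z(9)) - 3029 = 36 - 3029 = -2993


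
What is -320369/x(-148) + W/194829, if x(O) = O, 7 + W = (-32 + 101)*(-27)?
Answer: 62416895141/28834692 ≈ 2164.6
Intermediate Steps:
W = -1870 (W = -7 + (-32 + 101)*(-27) = -7 + 69*(-27) = -7 - 1863 = -1870)
-320369/x(-148) + W/194829 = -320369/(-148) - 1870/194829 = -320369*(-1/148) - 1870*1/194829 = 320369/148 - 1870/194829 = 62416895141/28834692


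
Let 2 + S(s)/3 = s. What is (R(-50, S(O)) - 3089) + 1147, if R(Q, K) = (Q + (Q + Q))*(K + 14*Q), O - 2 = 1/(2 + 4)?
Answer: 102983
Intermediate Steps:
O = 13/6 (O = 2 + 1/(2 + 4) = 2 + 1/6 = 13/6 ≈ 2.1667)
S(s) = -6 + 3*s
R(Q, K) = 3*Q*(K + 14*Q) (R(Q, K) = (Q + 2*Q)*(K + 14*Q) = (3*Q)*(K + 14*Q) = 3*Q*(K + 14*Q))
(R(-50, S(O)) - 3089) + 1147 = (3*(-50)*((-6 + 3*(13/6)) + 14*(-50)) - 3089) + 1147 = (3*(-50)*((-6 + 13/2) - 700) - 3089) + 1147 = (3*(-50)*(1/2 - 700) - 3089) + 1147 = (3*(-50)*(-1399/2) - 3089) + 1147 = (104925 - 3089) + 1147 = 101836 + 1147 = 102983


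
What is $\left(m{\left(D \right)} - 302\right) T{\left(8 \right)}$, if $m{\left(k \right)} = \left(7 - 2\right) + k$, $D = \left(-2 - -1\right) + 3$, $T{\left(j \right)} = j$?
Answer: $-2360$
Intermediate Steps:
$D = 2$ ($D = \left(-2 + 1\right) + 3 = -1 + 3 = 2$)
$m{\left(k \right)} = 5 + k$
$\left(m{\left(D \right)} - 302\right) T{\left(8 \right)} = \left(\left(5 + 2\right) - 302\right) 8 = \left(7 - 302\right) 8 = \left(-295\right) 8 = -2360$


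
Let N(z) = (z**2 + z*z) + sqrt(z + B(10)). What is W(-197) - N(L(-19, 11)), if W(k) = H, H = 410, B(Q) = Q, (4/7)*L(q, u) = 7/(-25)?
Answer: 2047599/5000 - sqrt(951)/10 ≈ 406.44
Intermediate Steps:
L(q, u) = -49/100 (L(q, u) = 7*(7/(-25))/4 = 7*(7*(-1/25))/4 = (7/4)*(-7/25) = -49/100)
W(k) = 410
N(z) = sqrt(10 + z) + 2*z**2 (N(z) = (z**2 + z*z) + sqrt(z + 10) = (z**2 + z**2) + sqrt(10 + z) = 2*z**2 + sqrt(10 + z) = sqrt(10 + z) + 2*z**2)
W(-197) - N(L(-19, 11)) = 410 - (sqrt(10 - 49/100) + 2*(-49/100)**2) = 410 - (sqrt(951/100) + 2*(2401/10000)) = 410 - (sqrt(951)/10 + 2401/5000) = 410 - (2401/5000 + sqrt(951)/10) = 410 + (-2401/5000 - sqrt(951)/10) = 2047599/5000 - sqrt(951)/10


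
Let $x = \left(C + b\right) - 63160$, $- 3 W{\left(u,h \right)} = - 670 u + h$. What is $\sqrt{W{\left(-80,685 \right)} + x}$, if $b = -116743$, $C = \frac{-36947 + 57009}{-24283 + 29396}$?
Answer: $\frac{4 i \sqrt{323507087466}}{5113} \approx 444.97 i$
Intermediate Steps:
$C = \frac{20062}{5113} \approx 3.9237$
$W{\left(u,h \right)} = - \frac{h}{3} + \frac{670 u}{3}$ ($W{\left(u,h \right)} = - \frac{- 670 u + h}{3} = - \frac{h - 670 u}{3} = - \frac{h}{3} + \frac{670 u}{3}$)
$x = - \frac{919823977}{5113}$ ($x = \left(\frac{20062}{5113} - 116743\right) - 63160 = - \frac{596886897}{5113} - 63160 = - \frac{919823977}{5113} \approx -1.799 \cdot 10^{5}$)
$\sqrt{W{\left(-80,685 \right)} + x} = \sqrt{\left(\left(- \frac{1}{3}\right) 685 + \frac{670}{3} \left(-80\right)\right) - \frac{919823977}{5113}} = \sqrt{\left(- \frac{685}{3} - \frac{53600}{3}\right) - \frac{919823977}{5113}} = \sqrt{-18095 - \frac{919823977}{5113}} = \sqrt{- \frac{1012343712}{5113}} = \frac{4 i \sqrt{323507087466}}{5113}$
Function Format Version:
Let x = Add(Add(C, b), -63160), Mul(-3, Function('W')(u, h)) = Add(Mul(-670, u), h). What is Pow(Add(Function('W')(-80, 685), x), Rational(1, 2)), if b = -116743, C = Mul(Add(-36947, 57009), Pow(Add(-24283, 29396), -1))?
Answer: Mul(Rational(4, 5113), I, Pow(323507087466, Rational(1, 2))) ≈ Mul(444.97, I)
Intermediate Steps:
C = Rational(20062, 5113) (C = Mul(20062, Pow(5113, -1)) = Mul(20062, Rational(1, 5113)) = Rational(20062, 5113) ≈ 3.9237)
Function('W')(u, h) = Add(Mul(Rational(-1, 3), h), Mul(Rational(670, 3), u)) (Function('W')(u, h) = Mul(Rational(-1, 3), Add(Mul(-670, u), h)) = Mul(Rational(-1, 3), Add(h, Mul(-670, u))) = Add(Mul(Rational(-1, 3), h), Mul(Rational(670, 3), u)))
x = Rational(-919823977, 5113) (x = Add(Add(Rational(20062, 5113), -116743), -63160) = Add(Rational(-596886897, 5113), -63160) = Rational(-919823977, 5113) ≈ -1.7990e+5)
Pow(Add(Function('W')(-80, 685), x), Rational(1, 2)) = Pow(Add(Add(Mul(Rational(-1, 3), 685), Mul(Rational(670, 3), -80)), Rational(-919823977, 5113)), Rational(1, 2)) = Pow(Add(Add(Rational(-685, 3), Rational(-53600, 3)), Rational(-919823977, 5113)), Rational(1, 2)) = Pow(Add(-18095, Rational(-919823977, 5113)), Rational(1, 2)) = Pow(Rational(-1012343712, 5113), Rational(1, 2)) = Mul(Rational(4, 5113), I, Pow(323507087466, Rational(1, 2)))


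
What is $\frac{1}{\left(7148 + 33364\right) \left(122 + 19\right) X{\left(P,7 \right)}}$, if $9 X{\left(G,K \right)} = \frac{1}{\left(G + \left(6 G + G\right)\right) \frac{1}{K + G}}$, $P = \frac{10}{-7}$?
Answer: $- \frac{5}{1547052} \approx -3.232 \cdot 10^{-6}$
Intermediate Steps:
$P = - \frac{10}{7}$ ($P = 10 \left(- \frac{1}{7}\right) = - \frac{10}{7} \approx -1.4286$)
$X{\left(G,K \right)} = \frac{G + K}{72 G}$ ($X{\left(G,K \right)} = \frac{1}{9 \frac{G + \left(6 G + G\right)}{K + G}} = \frac{1}{9 \frac{G + 7 G}{G + K}} = \frac{1}{9 \frac{8 G}{G + K}} = \frac{\frac{1}{8} \frac{1}{G} \left(G + K\right)}{9} = \frac{G + K}{72 G}$)
$\frac{1}{\left(7148 + 33364\right) \left(122 + 19\right) X{\left(P,7 \right)}} = \frac{1}{\left(7148 + 33364\right) \left(122 + 19\right) \frac{- \frac{10}{7} + 7}{72 \left(- \frac{10}{7}\right)}} = \frac{1}{40512 \cdot 141 \cdot \frac{1}{72} \left(- \frac{7}{10}\right) \frac{39}{7}} = \frac{1}{40512 \cdot 141 \left(- \frac{13}{240}\right)} = \frac{1}{40512 \left(- \frac{611}{80}\right)} = \frac{1}{40512} \left(- \frac{80}{611}\right) = - \frac{5}{1547052}$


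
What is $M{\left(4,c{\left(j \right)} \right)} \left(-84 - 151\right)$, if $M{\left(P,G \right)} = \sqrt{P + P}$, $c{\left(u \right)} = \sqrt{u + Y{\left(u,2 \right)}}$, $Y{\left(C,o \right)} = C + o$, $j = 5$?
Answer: $- 470 \sqrt{2} \approx -664.68$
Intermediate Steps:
$c{\left(u \right)} = \sqrt{2 + 2 u}$ ($c{\left(u \right)} = \sqrt{u + \left(u + 2\right)} = \sqrt{u + \left(2 + u\right)} = \sqrt{2 + 2 u}$)
$M{\left(P,G \right)} = \sqrt{2} \sqrt{P}$ ($M{\left(P,G \right)} = \sqrt{2 P} = \sqrt{2} \sqrt{P}$)
$M{\left(4,c{\left(j \right)} \right)} \left(-84 - 151\right) = \sqrt{2} \sqrt{4} \left(-84 - 151\right) = \sqrt{2} \cdot 2 \left(-235\right) = 2 \sqrt{2} \left(-235\right) = - 470 \sqrt{2}$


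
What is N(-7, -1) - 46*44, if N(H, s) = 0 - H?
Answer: -2017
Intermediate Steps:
N(H, s) = -H
N(-7, -1) - 46*44 = -1*(-7) - 46*44 = 7 - 2024 = -2017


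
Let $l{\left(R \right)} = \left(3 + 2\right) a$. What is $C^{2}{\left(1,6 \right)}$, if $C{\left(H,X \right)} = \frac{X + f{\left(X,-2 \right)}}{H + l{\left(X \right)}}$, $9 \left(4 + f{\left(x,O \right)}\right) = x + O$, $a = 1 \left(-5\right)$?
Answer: $\frac{121}{11664} \approx 0.010374$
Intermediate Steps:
$a = -5$
$f{\left(x,O \right)} = -4 + \frac{O}{9} + \frac{x}{9}$ ($f{\left(x,O \right)} = -4 + \frac{x + O}{9} = -4 + \frac{O + x}{9} = -4 + \left(\frac{O}{9} + \frac{x}{9}\right) = -4 + \frac{O}{9} + \frac{x}{9}$)
$l{\left(R \right)} = -25$ ($l{\left(R \right)} = \left(3 + 2\right) \left(-5\right) = 5 \left(-5\right) = -25$)
$C{\left(H,X \right)} = \frac{- \frac{38}{9} + \frac{10 X}{9}}{-25 + H}$ ($C{\left(H,X \right)} = \frac{X + \left(-4 + \frac{1}{9} \left(-2\right) + \frac{X}{9}\right)}{H - 25} = \frac{X - \left(\frac{38}{9} - \frac{X}{9}\right)}{-25 + H} = \frac{X + \left(- \frac{38}{9} + \frac{X}{9}\right)}{-25 + H} = \frac{- \frac{38}{9} + \frac{10 X}{9}}{-25 + H}$)
$C^{2}{\left(1,6 \right)} = \left(\frac{2 \left(-19 + 5 \cdot 6\right)}{9 \left(-25 + 1\right)}\right)^{2} = \left(\frac{2 \left(-19 + 30\right)}{9 \left(-24\right)}\right)^{2} = \left(\frac{2}{9} \left(- \frac{1}{24}\right) 11\right)^{2} = \left(- \frac{11}{108}\right)^{2} = \frac{121}{11664}$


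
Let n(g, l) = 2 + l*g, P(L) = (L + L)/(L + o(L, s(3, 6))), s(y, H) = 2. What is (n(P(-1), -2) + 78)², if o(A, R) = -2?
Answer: 55696/9 ≈ 6188.4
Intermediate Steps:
P(L) = 2*L/(-2 + L) (P(L) = (L + L)/(L - 2) = (2*L)/(-2 + L) = 2*L/(-2 + L))
n(g, l) = 2 + g*l
(n(P(-1), -2) + 78)² = ((2 + (2*(-1)/(-2 - 1))*(-2)) + 78)² = ((2 + (2*(-1)/(-3))*(-2)) + 78)² = ((2 + (2*(-1)*(-⅓))*(-2)) + 78)² = ((2 + (⅔)*(-2)) + 78)² = ((2 - 4/3) + 78)² = (⅔ + 78)² = (236/3)² = 55696/9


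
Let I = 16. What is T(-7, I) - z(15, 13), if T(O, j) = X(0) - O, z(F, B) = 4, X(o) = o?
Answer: 3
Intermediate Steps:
T(O, j) = -O (T(O, j) = 0 - O = -O)
T(-7, I) - z(15, 13) = -1*(-7) - 1*4 = 7 - 4 = 3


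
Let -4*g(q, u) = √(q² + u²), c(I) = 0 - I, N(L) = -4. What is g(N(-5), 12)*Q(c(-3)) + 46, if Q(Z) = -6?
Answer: 46 + 6*√10 ≈ 64.974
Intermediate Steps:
c(I) = -I
g(q, u) = -√(q² + u²)/4
g(N(-5), 12)*Q(c(-3)) + 46 = -√((-4)² + 12²)/4*(-6) + 46 = -√(16 + 144)/4*(-6) + 46 = -√10*(-6) + 46 = 6*√10 + 46 = 46 + 6*√10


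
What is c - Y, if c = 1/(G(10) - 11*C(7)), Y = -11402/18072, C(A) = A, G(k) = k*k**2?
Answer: 5271059/8340228 ≈ 0.63200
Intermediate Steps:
G(k) = k**3
Y = -5701/9036 (Y = -11402*1/18072 = -5701/9036 ≈ -0.63092)
c = 1/923 (c = 1/(10**3 - 11*7) = 1/(1000 - 77) = 1/923 ≈ 0.0010834)
c - Y = 1/923 - 1*(-5701/9036) = 1/923 + 5701/9036 = 5271059/8340228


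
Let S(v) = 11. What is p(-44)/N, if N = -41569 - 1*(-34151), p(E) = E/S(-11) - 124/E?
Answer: 13/81598 ≈ 0.00015932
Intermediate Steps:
p(E) = -124/E + E/11 (p(E) = E/11 - 124/E = -124/E + E/11)
N = -7418 (N = -41569 + 34151 = -7418)
p(-44)/N = (-124/(-44) + (1/11)*(-44))/(-7418) = (-124*(-1/44) - 4)*(-1/7418) = (31/11 - 4)*(-1/7418) = -13/11*(-1/7418) = 13/81598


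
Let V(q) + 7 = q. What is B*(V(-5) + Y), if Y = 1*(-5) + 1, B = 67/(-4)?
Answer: 268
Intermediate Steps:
B = -67/4 (B = 67*(-¼) = -67/4 ≈ -16.750)
V(q) = -7 + q
Y = -4 (Y = -5 + 1 = -4)
B*(V(-5) + Y) = -67*((-7 - 5) - 4)/4 = -67*(-12 - 4)/4 = -67/4*(-16) = 268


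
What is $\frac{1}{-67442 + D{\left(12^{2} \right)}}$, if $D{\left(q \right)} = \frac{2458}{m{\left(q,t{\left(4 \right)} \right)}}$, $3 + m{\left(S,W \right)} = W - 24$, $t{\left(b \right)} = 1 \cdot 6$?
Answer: $- \frac{21}{1418740} \approx -1.4802 \cdot 10^{-5}$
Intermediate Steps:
$t{\left(b \right)} = 6$
$m{\left(S,W \right)} = -27 + W$ ($m{\left(S,W \right)} = -3 + \left(W - 24\right) = -3 + \left(-24 + W\right) = -27 + W$)
$D{\left(q \right)} = - \frac{2458}{21}$ ($D{\left(q \right)} = \frac{2458}{-27 + 6} = \frac{2458}{-21} = 2458 \left(- \frac{1}{21}\right) = - \frac{2458}{21}$)
$\frac{1}{-67442 + D{\left(12^{2} \right)}} = \frac{1}{-67442 - \frac{2458}{21}} = \frac{1}{- \frac{1418740}{21}} = - \frac{21}{1418740}$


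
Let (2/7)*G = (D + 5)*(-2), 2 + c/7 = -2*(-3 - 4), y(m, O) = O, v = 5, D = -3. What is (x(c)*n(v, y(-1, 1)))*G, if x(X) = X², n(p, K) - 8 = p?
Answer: -1284192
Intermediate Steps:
n(p, K) = 8 + p
c = 84 (c = -14 + 7*(-2*(-3 - 4)) = -14 + 7*(-2*(-7)) = -14 + 7*14 = -14 + 98 = 84)
G = -14 (G = 7*((-3 + 5)*(-2))/2 = 7*(2*(-2))/2 = (7/2)*(-4) = -14)
(x(c)*n(v, y(-1, 1)))*G = (84²*(8 + 5))*(-14) = (7056*13)*(-14) = 91728*(-14) = -1284192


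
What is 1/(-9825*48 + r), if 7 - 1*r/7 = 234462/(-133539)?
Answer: -6359/2998514655 ≈ -2.1207e-6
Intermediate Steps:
r = 389745/6359 (r = 49 - 1641234/(-133539) = 49 - 1641234*(-1)/133539 = 49 - 7*(-78154/44513) = 49 + 78154/6359 = 389745/6359 ≈ 61.290)
1/(-9825*48 + r) = 1/(-9825*48 + 389745/6359) = 1/(-471600 + 389745/6359) = 1/(-2998514655/6359) = -6359/2998514655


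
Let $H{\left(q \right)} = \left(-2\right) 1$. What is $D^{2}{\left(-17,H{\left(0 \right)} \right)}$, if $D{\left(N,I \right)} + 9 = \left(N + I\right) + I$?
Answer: $900$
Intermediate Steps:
$H{\left(q \right)} = -2$
$D{\left(N,I \right)} = -9 + N + 2 I$ ($D{\left(N,I \right)} = -9 + \left(\left(N + I\right) + I\right) = -9 + \left(\left(I + N\right) + I\right) = -9 + \left(N + 2 I\right) = -9 + N + 2 I$)
$D^{2}{\left(-17,H{\left(0 \right)} \right)} = \left(-9 - 17 + 2 \left(-2\right)\right)^{2} = \left(-9 - 17 - 4\right)^{2} = \left(-30\right)^{2} = 900$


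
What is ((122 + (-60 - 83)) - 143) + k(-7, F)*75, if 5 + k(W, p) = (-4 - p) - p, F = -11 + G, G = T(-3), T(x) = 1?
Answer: 661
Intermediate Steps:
G = 1
F = -10 (F = -11 + 1 = -10)
k(W, p) = -9 - 2*p (k(W, p) = -5 + ((-4 - p) - p) = -5 + (-4 - 2*p) = -9 - 2*p)
((122 + (-60 - 83)) - 143) + k(-7, F)*75 = ((122 + (-60 - 83)) - 143) + (-9 - 2*(-10))*75 = ((122 - 143) - 143) + (-9 + 20)*75 = (-21 - 143) + 11*75 = -164 + 825 = 661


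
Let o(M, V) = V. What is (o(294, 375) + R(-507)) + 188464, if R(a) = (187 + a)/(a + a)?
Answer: 95741533/507 ≈ 1.8884e+5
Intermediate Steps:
R(a) = (187 + a)/(2*a) (R(a) = (187 + a)/((2*a)) = (187 + a)*(1/(2*a)) = (187 + a)/(2*a))
(o(294, 375) + R(-507)) + 188464 = (375 + (½)*(187 - 507)/(-507)) + 188464 = (375 + (½)*(-1/507)*(-320)) + 188464 = (375 + 160/507) + 188464 = 190285/507 + 188464 = 95741533/507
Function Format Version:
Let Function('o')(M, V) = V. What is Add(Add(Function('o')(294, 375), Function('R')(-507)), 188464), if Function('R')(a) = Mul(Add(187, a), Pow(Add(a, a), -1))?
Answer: Rational(95741533, 507) ≈ 1.8884e+5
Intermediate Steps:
Function('R')(a) = Mul(Rational(1, 2), Pow(a, -1), Add(187, a)) (Function('R')(a) = Mul(Add(187, a), Pow(Mul(2, a), -1)) = Mul(Add(187, a), Mul(Rational(1, 2), Pow(a, -1))) = Mul(Rational(1, 2), Pow(a, -1), Add(187, a)))
Add(Add(Function('o')(294, 375), Function('R')(-507)), 188464) = Add(Add(375, Mul(Rational(1, 2), Pow(-507, -1), Add(187, -507))), 188464) = Add(Add(375, Mul(Rational(1, 2), Rational(-1, 507), -320)), 188464) = Add(Add(375, Rational(160, 507)), 188464) = Add(Rational(190285, 507), 188464) = Rational(95741533, 507)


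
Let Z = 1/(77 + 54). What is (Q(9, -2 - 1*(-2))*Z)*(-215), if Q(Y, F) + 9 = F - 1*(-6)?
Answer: 645/131 ≈ 4.9237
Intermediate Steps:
Q(Y, F) = -3 + F (Q(Y, F) = -9 + (F - 1*(-6)) = -9 + (F + 6) = -9 + (6 + F) = -3 + F)
Z = 1/131 ≈ 0.0076336
(Q(9, -2 - 1*(-2))*Z)*(-215) = ((-3 + (-2 - 1*(-2)))*(1/131))*(-215) = ((-3 + (-2 + 2))*(1/131))*(-215) = ((-3 + 0)*(1/131))*(-215) = -3*1/131*(-215) = -3/131*(-215) = 645/131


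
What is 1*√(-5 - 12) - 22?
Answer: -22 + I*√17 ≈ -22.0 + 4.1231*I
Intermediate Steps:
1*√(-5 - 12) - 22 = 1*√(-17) - 22 = 1*(I*√17) - 22 = I*√17 - 22 = -22 + I*√17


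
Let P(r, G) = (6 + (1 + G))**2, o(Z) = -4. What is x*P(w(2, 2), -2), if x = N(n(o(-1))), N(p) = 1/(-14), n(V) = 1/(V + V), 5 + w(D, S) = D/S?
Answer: -25/14 ≈ -1.7857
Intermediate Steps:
w(D, S) = -5 + D/S
P(r, G) = (7 + G)**2
n(V) = 1/(2*V)
N(p) = -1/14
x = -1/14 ≈ -0.071429
x*P(w(2, 2), -2) = -(7 - 2)**2/14 = -1/14*5**2 = -1/14*25 = -25/14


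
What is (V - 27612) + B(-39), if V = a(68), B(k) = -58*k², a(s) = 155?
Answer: -115675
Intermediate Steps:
V = 155
(V - 27612) + B(-39) = (155 - 27612) - 58*(-39)² = -27457 - 58*1521 = -27457 - 88218 = -115675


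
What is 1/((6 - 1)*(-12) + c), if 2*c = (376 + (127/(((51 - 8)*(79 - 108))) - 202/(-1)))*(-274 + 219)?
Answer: -2494/39784785 ≈ -6.2687e-5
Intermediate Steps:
c = -39635145/2494 (c = ((376 + (127/(((51 - 8)*(79 - 108))) - 202/(-1)))*(-274 + 219))/2 = ((376 + (127/((43*(-29))) - 202*(-1)))*(-55))/2 = ((376 + (127/(-1247) + 202))*(-55))/2 = ((376 + (127*(-1/1247) + 202))*(-55))/2 = ((376 + (-127/1247 + 202))*(-55))/2 = ((376 + 251767/1247)*(-55))/2 = ((720639/1247)*(-55))/2 = (1/2)*(-39635145/1247) = -39635145/2494 ≈ -15892.)
1/((6 - 1)*(-12) + c) = 1/((6 - 1)*(-12) - 39635145/2494) = 1/(5*(-12) - 39635145/2494) = 1/(-60 - 39635145/2494) = 1/(-39784785/2494) = -2494/39784785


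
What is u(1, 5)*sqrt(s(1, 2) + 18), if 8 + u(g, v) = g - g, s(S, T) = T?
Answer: -16*sqrt(5) ≈ -35.777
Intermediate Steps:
u(g, v) = -8 (u(g, v) = -8 + (g - g) = -8 + 0 = -8)
u(1, 5)*sqrt(s(1, 2) + 18) = -8*sqrt(2 + 18) = -16*sqrt(5)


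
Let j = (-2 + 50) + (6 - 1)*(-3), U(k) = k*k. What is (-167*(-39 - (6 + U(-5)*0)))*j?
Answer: 247995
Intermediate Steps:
U(k) = k²
j = 33 (j = 48 + 5*(-3) = 48 - 15 = 33)
(-167*(-39 - (6 + U(-5)*0)))*j = -167*(-39 - (6 + (-5)²*0))*33 = -167*(-39 - (6 + 25*0))*33 = -167*(-39 - (6 + 0))*33 = -167*(-39 - 1*6)*33 = -167*(-39 - 6)*33 = -167*(-45)*33 = 7515*33 = 247995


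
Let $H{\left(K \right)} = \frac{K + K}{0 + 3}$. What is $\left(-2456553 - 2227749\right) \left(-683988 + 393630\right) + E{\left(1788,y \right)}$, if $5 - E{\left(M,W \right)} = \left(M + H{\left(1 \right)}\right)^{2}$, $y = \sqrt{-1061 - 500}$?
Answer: $\frac{12241092247133}{9} \approx 1.3601 \cdot 10^{12}$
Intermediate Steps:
$H{\left(K \right)} = \frac{2 K}{3}$
$y = i \sqrt{1561}$ ($y = \sqrt{-1561} = i \sqrt{1561} \approx 39.51 i$)
$E{\left(M,W \right)} = 5 - \left(\frac{2}{3} + M\right)^{2}$ ($E{\left(M,W \right)} = 5 - \left(M + \frac{2}{3} \cdot 1\right)^{2} = 5 - \left(M + \frac{2}{3}\right)^{2} = 5 - \left(\frac{2}{3} + M\right)^{2}$)
$\left(-2456553 - 2227749\right) \left(-683988 + 393630\right) + E{\left(1788,y \right)} = \left(-2456553 - 2227749\right) \left(-683988 + 393630\right) + \left(5 - \frac{\left(2 + 3 \cdot 1788\right)^{2}}{9}\right) = \left(-4684302\right) \left(-290358\right) + \left(5 - \frac{\left(2 + 5364\right)^{2}}{9}\right) = 1360124560116 + \left(5 - \frac{5366^{2}}{9}\right) = 1360124560116 + \left(5 - \frac{28793956}{9}\right) = 1360124560116 - \frac{28793911}{9} = \frac{12241092247133}{9}$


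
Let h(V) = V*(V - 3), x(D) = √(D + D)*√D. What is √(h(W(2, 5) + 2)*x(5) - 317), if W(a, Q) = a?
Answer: √(-317 + 20*√2) ≈ 16.992*I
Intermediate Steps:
x(D) = D*√2 (x(D) = √(2*D)*√D = (√2*√D)*√D = D*√2)
h(V) = V*(-3 + V)
√(h(W(2, 5) + 2)*x(5) - 317) = √(((2 + 2)*(-3 + (2 + 2)))*(5*√2) - 317) = √((4*(-3 + 4))*(5*√2) - 317) = √((4*1)*(5*√2) - 317) = √(4*(5*√2) - 317) = √(20*√2 - 317) = √(-317 + 20*√2)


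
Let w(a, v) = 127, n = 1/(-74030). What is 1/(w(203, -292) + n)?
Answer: 74030/9401809 ≈ 0.0078740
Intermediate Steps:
n = -1/74030 ≈ -1.3508e-5
1/(w(203, -292) + n) = 1/(127 - 1/74030) = 1/(9401809/74030) = 74030/9401809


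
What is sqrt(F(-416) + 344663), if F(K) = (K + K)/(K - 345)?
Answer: 25*sqrt(319363543)/761 ≈ 587.08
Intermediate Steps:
F(K) = 2*K/(-345 + K) (F(K) = (2*K)/(-345 + K) = 2*K/(-345 + K))
sqrt(F(-416) + 344663) = sqrt(2*(-416)/(-345 - 416) + 344663) = sqrt(2*(-416)/(-761) + 344663) = sqrt(2*(-416)*(-1/761) + 344663) = sqrt(832/761 + 344663) = sqrt(262289375/761) = 25*sqrt(319363543)/761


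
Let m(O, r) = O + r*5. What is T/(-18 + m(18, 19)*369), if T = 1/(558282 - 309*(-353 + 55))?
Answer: 1/27106521156 ≈ 3.6891e-11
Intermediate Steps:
m(O, r) = O + 5*r
T = 1/650364 (T = 1/(558282 - 309*(-298)) = 1/(558282 + 92082) = 1/650364 ≈ 1.5376e-6)
T/(-18 + m(18, 19)*369) = 1/(650364*(-18 + (18 + 5*19)*369)) = 1/(650364*(-18 + (18 + 95)*369)) = 1/(650364*(-18 + 113*369)) = 1/(650364*(-18 + 41697)) = (1/650364)/41679 = (1/650364)*(1/41679) = 1/27106521156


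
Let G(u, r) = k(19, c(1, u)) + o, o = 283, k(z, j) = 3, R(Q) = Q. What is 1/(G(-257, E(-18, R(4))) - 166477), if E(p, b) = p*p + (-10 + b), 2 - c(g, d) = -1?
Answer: -1/166191 ≈ -6.0172e-6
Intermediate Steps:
c(g, d) = 3 (c(g, d) = 2 - 1*(-1) = 2 + 1 = 3)
E(p, b) = -10 + b + p² (E(p, b) = p² + (-10 + b) = -10 + b + p²)
G(u, r) = 286 (G(u, r) = 3 + 283 = 286)
1/(G(-257, E(-18, R(4))) - 166477) = 1/(286 - 166477) = 1/(-166191) = -1/166191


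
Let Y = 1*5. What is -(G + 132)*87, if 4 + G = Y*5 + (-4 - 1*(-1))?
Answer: -13050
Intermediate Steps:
Y = 5
G = 18 (G = -4 + (5*5 + (-4 - 1*(-1))) = -4 + (25 + (-4 + 1)) = -4 + (25 - 3) = -4 + 22 = 18)
-(G + 132)*87 = -(18 + 132)*87 = -150*87 = -1*13050 = -13050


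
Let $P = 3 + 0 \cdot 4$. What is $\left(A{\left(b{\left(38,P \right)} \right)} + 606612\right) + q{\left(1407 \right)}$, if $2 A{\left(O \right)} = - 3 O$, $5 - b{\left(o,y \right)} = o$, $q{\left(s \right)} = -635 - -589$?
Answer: $\frac{1213231}{2} \approx 6.0662 \cdot 10^{5}$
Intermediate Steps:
$q{\left(s \right)} = -46$ ($q{\left(s \right)} = -635 + 589 = -46$)
$P = 3$ ($P = 3 + 0 = 3$)
$b{\left(o,y \right)} = 5 - o$
$A{\left(O \right)} = - \frac{3 O}{2}$ ($A{\left(O \right)} = \frac{\left(-3\right) O}{2} = - \frac{3 O}{2}$)
$\left(A{\left(b{\left(38,P \right)} \right)} + 606612\right) + q{\left(1407 \right)} = \left(- \frac{3 \left(5 - 38\right)}{2} + 606612\right) - 46 = \left(\left(- \frac{3}{2}\right) \left(-33\right) + 606612\right) - 46 = \left(\frac{99}{2} + 606612\right) - 46 = \frac{1213323}{2} - 46 = \frac{1213231}{2}$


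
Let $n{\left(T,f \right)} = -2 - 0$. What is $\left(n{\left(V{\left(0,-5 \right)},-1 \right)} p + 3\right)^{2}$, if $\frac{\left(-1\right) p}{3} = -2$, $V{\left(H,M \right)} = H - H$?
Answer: $81$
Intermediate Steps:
$V{\left(H,M \right)} = 0$
$p = 6$ ($p = \left(-3\right) \left(-2\right) = 6$)
$n{\left(T,f \right)} = -2$ ($n{\left(T,f \right)} = -2 + 0 = -2$)
$\left(n{\left(V{\left(0,-5 \right)},-1 \right)} p + 3\right)^{2} = \left(\left(-2\right) 6 + 3\right)^{2} = \left(-12 + 3\right)^{2} = \left(-9\right)^{2} = 81$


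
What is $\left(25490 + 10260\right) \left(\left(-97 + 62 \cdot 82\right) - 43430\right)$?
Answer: $-1374337250$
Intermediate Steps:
$\left(25490 + 10260\right) \left(\left(-97 + 62 \cdot 82\right) - 43430\right) = 35750 \left(\left(-97 + 5084\right) - 43430\right) = 35750 \left(4987 - 43430\right) = 35750 \left(-38443\right) = -1374337250$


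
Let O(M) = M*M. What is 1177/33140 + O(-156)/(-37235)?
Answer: -152533889/246793580 ≈ -0.61806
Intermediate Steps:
O(M) = M**2
1177/33140 + O(-156)/(-37235) = 1177/33140 + (-156)**2/(-37235) = 1177*(1/33140) + 24336*(-1/37235) = 1177/33140 - 24336/37235 = -152533889/246793580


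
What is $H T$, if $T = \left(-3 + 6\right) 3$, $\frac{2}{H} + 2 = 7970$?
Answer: $\frac{3}{1328} \approx 0.002259$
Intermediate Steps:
$H = \frac{1}{3984}$ ($H = \frac{2}{-2 + 7970} = \frac{2}{7968} = 2 \cdot \frac{1}{7968} = \frac{1}{3984} \approx 0.000251$)
$T = 9$ ($T = 3 \cdot 3 = 9$)
$H T = \frac{1}{3984} \cdot 9 = \frac{3}{1328}$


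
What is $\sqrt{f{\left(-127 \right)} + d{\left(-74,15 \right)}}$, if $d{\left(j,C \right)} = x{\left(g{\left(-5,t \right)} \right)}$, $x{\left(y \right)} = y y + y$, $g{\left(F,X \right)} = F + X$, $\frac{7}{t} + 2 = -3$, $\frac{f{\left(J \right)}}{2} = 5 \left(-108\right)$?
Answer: $\frac{66 i \sqrt{6}}{5} \approx 32.333 i$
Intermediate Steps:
$f{\left(J \right)} = -1080$ ($f{\left(J \right)} = 2 \cdot 5 \left(-108\right) = 2 \left(-540\right) = -1080$)
$t = - \frac{7}{5}$ ($t = \frac{7}{-2 - 3} = \frac{7}{-5} = 7 \left(- \frac{1}{5}\right) = - \frac{7}{5} \approx -1.4$)
$x{\left(y \right)} = y + y^{2}$ ($x{\left(y \right)} = y^{2} + y = y + y^{2}$)
$d{\left(j,C \right)} = \frac{864}{25}$ ($d{\left(j,C \right)} = \left(-5 - \frac{7}{5}\right) \left(1 - \frac{32}{5}\right) = - \frac{32 \left(1 - \frac{32}{5}\right)}{5} = \left(- \frac{32}{5}\right) \left(- \frac{27}{5}\right) = \frac{864}{25}$)
$\sqrt{f{\left(-127 \right)} + d{\left(-74,15 \right)}} = \sqrt{-1080 + \frac{864}{25}} = \sqrt{- \frac{26136}{25}} = \frac{66 i \sqrt{6}}{5}$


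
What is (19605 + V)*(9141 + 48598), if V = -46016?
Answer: -1524944729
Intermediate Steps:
(19605 + V)*(9141 + 48598) = (19605 - 46016)*(9141 + 48598) = -26411*57739 = -1524944729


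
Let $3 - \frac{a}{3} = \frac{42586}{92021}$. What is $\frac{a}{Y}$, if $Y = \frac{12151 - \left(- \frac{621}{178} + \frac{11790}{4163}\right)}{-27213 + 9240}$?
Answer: $- \frac{9328511398832082}{828607485466057} \approx -11.258$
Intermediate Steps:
$a = \frac{700431}{92021}$ ($a = 9 - 3 \cdot \frac{42586}{92021} = 9 - 3 \cdot 42586 \cdot \frac{1}{92021} = 9 - \frac{127758}{92021} = \frac{700431}{92021} \approx 7.6116$)
$Y = - \frac{9004547717}{13318244622}$ ($Y = \frac{12151 - - \frac{486603}{741014}}{-17973} = \left(12151 + \left(- \frac{11790}{4163} + \frac{621}{178}\right)\right) \left(- \frac{1}{17973}\right) = \left(12151 + \frac{486603}{741014}\right) \left(- \frac{1}{17973}\right) = \frac{9004547717}{741014} \left(- \frac{1}{17973}\right) = - \frac{9004547717}{13318244622} \approx -0.67611$)
$\frac{a}{Y} = \frac{700431}{92021 \left(- \frac{9004547717}{13318244622}\right)} = \frac{700431}{92021} \left(- \frac{13318244622}{9004547717}\right) = - \frac{9328511398832082}{828607485466057}$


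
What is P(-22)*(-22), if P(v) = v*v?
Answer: -10648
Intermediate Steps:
P(v) = v²
P(-22)*(-22) = (-22)²*(-22) = 484*(-22) = -10648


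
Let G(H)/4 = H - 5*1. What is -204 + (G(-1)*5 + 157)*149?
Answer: 5309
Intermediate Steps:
G(H) = -20 + 4*H (G(H) = 4*(H - 5*1) = 4*(H - 5) = 4*(-5 + H) = -20 + 4*H)
-204 + (G(-1)*5 + 157)*149 = -204 + ((-20 + 4*(-1))*5 + 157)*149 = -204 + ((-20 - 4)*5 + 157)*149 = -204 + (-24*5 + 157)*149 = -204 + (-120 + 157)*149 = -204 + 37*149 = -204 + 5513 = 5309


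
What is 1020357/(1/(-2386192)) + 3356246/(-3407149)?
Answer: -8295616370215635302/3407149 ≈ -2.4348e+12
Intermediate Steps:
1020357/(1/(-2386192)) + 3356246/(-3407149) = 1020357/(-1/2386192) + 3356246*(-1/3407149) = 1020357*(-2386192) - 3356246/3407149 = -2434767710544 - 3356246/3407149 = -8295616370215635302/3407149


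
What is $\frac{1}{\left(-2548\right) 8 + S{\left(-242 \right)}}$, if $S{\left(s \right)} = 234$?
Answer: $- \frac{1}{20150} \approx -4.9628 \cdot 10^{-5}$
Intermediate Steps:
$\frac{1}{\left(-2548\right) 8 + S{\left(-242 \right)}} = \frac{1}{\left(-2548\right) 8 + 234} = \frac{1}{-20384 + 234} = \frac{1}{-20150} = - \frac{1}{20150}$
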